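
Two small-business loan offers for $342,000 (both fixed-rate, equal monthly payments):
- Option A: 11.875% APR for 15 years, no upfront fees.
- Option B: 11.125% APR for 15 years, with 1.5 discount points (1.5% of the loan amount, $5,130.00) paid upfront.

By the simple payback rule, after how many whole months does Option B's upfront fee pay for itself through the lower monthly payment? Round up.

Option A: at 11.875% the monthly rate is 0.0098958, so the payment is 342,000 × 0.0098958 / (1 − 1.0098958^−180) = $4,077.11.
Option B: at 11.125% the monthly rate is 0.0092708, so the payment is 342,000 × 0.0092708 / (1 − 1.0092708^−180) = $3,914.05.
Monthly savings = $4,077.11 − $3,914.05 = $163.06.
Break-even = $5,130.00 / $163.06 = 31.46 → 32 months.

32 months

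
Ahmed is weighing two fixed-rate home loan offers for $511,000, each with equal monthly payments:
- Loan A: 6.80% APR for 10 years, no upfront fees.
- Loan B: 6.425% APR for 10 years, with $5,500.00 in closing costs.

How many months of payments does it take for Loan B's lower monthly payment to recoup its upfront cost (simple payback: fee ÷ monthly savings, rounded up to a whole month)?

57 months

Loan A: at 6.80% the monthly rate is 0.0056667, so the payment is 511,000 × 0.0056667 / (1 − 1.0056667^−120) = $5,880.60.
Loan B: monthly rate = 6.425%/12 = 0.0053542; payment = 511,000 × 0.0053542 / (1 − (1+0.0053542)^−120) = $5,782.82.
Monthly savings = $5,880.60 − $5,782.82 = $97.78.
Break-even = $5,500.00 / $97.78 = 56.25 → 57 months.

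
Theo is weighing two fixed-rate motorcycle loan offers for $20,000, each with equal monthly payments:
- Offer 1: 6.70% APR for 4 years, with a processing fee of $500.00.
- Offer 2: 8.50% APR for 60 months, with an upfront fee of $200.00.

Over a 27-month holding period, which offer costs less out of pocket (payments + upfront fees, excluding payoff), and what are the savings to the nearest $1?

Offer 2 by $2,077

Offer 1: at 6.70% the monthly rate is 0.0055833, so the payment is 20,000 × 0.0055833 / (1 − 1.0055833^−48) = $476.15.
Offer 2: at 8.50% the monthly rate is 0.0070833, so the payment is 20,000 × 0.0070833 / (1 − 1.0070833^−60) = $410.33.
Over 27 months: Offer 1 costs 27 × $476.15 + $500.00 = $13,356.05; Offer 2 costs 27 × $410.33 + $200.00 = $11,278.91.
Offer 2 is cheaper by $13,356.05 − $11,278.91 = $2,077.14.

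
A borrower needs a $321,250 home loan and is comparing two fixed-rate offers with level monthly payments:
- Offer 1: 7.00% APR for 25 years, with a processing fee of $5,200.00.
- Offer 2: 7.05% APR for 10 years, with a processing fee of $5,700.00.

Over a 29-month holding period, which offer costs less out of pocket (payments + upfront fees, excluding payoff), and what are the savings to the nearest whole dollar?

Offer 1 by $43,064

Offer 1: at 7.00% the monthly rate is 0.0058333, so the payment is 321,250 × 0.0058333 / (1 − 1.0058333^−300) = $2,270.53.
Offer 2: monthly rate = 7.05%/12 = 0.0058750; payment = 321,250 × 0.0058750 / (1 − (1+0.0058750)^−120) = $3,738.27.
Over 29 months: Offer 1 costs 29 × $2,270.53 + $5,200.00 = $71,045.37; Offer 2 costs 29 × $3,738.27 + $5,700.00 = $114,109.83.
Offer 1 is cheaper by $114,109.83 − $71,045.37 = $43,064.46.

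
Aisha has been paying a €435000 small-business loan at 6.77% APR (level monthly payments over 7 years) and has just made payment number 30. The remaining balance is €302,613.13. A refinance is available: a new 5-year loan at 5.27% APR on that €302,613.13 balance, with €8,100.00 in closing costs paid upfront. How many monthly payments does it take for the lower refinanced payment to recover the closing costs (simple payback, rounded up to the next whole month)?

Current payment = 435,000 × 6.77%/12 / (1 − (1+0.0056417)^−84) = €6,516.52.
Refinanced payment = 302,613.13 × 0.0043917 / (1 − (1+0.0043917)^−60) = €5,748.19.
Monthly savings = €6,516.52 − €5,748.19 = €768.33.
Break-even = €8,100.00 / €768.33 = 10.54 → 11 months.

11 months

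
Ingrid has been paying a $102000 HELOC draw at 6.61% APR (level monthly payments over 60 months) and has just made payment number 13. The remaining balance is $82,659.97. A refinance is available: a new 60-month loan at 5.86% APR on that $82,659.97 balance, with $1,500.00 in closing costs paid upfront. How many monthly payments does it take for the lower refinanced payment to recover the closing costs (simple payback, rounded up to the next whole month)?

Current payment = 102,000 × 6.61%/12 / (1 − (1+0.0055083)^−60) = $2,001.01.
Refinanced payment = 82,659.97 × 0.0048833 / (1 − (1+0.0048833)^−60) = $1,592.67.
Monthly savings = $2,001.01 − $1,592.67 = $408.34.
Break-even = $1,500.00 / $408.34 = 3.67 → 4 months.

4 months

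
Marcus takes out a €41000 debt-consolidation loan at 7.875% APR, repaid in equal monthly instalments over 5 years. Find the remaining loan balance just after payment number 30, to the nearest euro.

With monthly rate i = 7.875%/12 = 0.0065625, the balance after k of n payments is P · [(1+i)^n − (1+i)^k] / [(1+i)^n − 1].
(1+0.0065625)^60 = 1.48062402 and (1+0.0065625)^30 = 1.21680895, so the balance is 41,000 × (1.48062402 − 1.21680895) / (1.48062402 − 1) = €22,504.95.

€22,505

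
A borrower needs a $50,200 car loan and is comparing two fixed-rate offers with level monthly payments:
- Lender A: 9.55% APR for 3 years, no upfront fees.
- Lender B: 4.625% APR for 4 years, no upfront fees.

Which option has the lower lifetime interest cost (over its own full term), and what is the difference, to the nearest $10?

Lender A: monthly rate = 9.55%/12 = 0.0079583; payment = 50,200 × 0.0079583 / (1 − (1+0.0079583)^−36) = $1,609.23.
Total interest on Lender A = 36 × $1,609.23 − $50,200 = $7,732.28.
Lender B: at 4.625% the monthly rate is 0.0038542, so the payment is 50,200 × 0.0038542 / (1 − 1.0038542^−48) = $1,147.56.
Total interest on Lender B = 48 × $1,147.56 − $50,200 = $4,882.88.
Lender B is lower by $2,849.40.

Lender B by $2,850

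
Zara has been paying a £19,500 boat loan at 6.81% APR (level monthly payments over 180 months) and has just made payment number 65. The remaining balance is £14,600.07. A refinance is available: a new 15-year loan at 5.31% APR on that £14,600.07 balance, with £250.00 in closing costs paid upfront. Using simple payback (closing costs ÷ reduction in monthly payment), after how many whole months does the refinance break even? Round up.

Current payment = 19,500 × 6.81%/12 / (1 − (1+0.0056750)^−180) = £173.21.
Refinanced payment = 14,600.07 × 0.0044250 / (1 − (1+0.0044250)^−180) = £117.83.
Monthly savings = £173.21 − £117.83 = £55.38.
Break-even = £250.00 / £55.38 = 4.51 → 5 months.

5 months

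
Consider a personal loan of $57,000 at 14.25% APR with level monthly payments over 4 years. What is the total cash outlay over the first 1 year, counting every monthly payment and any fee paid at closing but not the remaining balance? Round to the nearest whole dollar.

At 14.25% the monthly rate is 0.0118750, so the payment is 57,000 × 0.0118750 / (1 − 1.0118750^−48) = $1,564.77.
Total outlay = 12 × $1,564.77 = $18,777.24.

$18,777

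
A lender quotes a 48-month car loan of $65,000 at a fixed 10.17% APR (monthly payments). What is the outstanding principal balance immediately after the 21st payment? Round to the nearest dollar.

With monthly rate i = 10.17%/12 = 0.0084750, the balance after k of n payments is P · [(1+i)^n − (1+i)^k] / [(1+i)^n − 1].
(1+0.0084750)^48 = 1.49943124 and (1+0.0084750)^21 = 1.19389977, so the balance is 65,000 × (1.49943124 − 1.19389977) / (1.49943124 − 1) = $39,764.32.

$39,764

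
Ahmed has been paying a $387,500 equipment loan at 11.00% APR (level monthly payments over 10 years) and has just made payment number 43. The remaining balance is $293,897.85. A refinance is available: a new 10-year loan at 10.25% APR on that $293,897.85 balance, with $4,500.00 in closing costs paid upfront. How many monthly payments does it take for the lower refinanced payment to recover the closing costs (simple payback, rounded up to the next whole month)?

4 months

Current payment = 387,500 × 11%/12 / (1 − (1+0.0091667)^−120) = $5,337.81.
Refinanced payment = 293,897.85 × 0.0085417 / (1 − (1+0.0085417)^−120) = $3,924.68.
Monthly savings = $5,337.81 − $3,924.68 = $1,413.13.
Break-even = $4,500.00 / $1,413.13 = 3.18 → 4 months.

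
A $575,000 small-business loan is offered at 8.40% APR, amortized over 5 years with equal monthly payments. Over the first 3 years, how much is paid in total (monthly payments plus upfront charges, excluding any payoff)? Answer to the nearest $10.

$423,700

Monthly rate = 8.4%/12 = 0.0070000; payment = 575,000 × 0.0070000 / (1 − (1+0.0070000)^−60) = $11,769.31.
Total outlay = 36 × $11,769.31 = $423,695.16.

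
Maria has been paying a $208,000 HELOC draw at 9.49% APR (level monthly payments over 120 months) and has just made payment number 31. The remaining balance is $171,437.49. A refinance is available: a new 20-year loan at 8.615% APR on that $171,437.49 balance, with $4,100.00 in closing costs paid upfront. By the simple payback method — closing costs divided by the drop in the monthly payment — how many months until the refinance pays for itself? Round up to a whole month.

4 months

Current payment = 208,000 × 9.49%/12 / (1 − (1+0.0079083)^−120) = $2,690.33.
Refinanced payment = 171,437.49 × 0.0071792 / (1 − (1+0.0071792)^−240) = $1,500.28.
Monthly savings = $2,690.33 − $1,500.28 = $1,190.05.
Break-even = $4,100.00 / $1,190.05 = 3.45 → 4 months.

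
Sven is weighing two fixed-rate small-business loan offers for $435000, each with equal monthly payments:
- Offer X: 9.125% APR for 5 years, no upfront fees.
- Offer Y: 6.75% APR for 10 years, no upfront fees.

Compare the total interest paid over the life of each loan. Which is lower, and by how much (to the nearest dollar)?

Offer X: monthly rate = 9.125%/12 = 0.0076042; payment = 435,000 × 0.0076042 / (1 − (1+0.0076042)^−60) = $9,056.30.
Total interest on Offer X = 60 × $9,056.30 − $435,000 = $108,378.00.
Offer Y: at 6.75% the monthly rate is 0.0056250, so the payment is 435,000 × 0.0056250 / (1 − 1.0056250^−120) = $4,994.85.
Total interest on Offer Y = 120 × $4,994.85 − $435,000 = $164,382.00.
Offer X is lower by $56,004.00.

Offer X by $56,004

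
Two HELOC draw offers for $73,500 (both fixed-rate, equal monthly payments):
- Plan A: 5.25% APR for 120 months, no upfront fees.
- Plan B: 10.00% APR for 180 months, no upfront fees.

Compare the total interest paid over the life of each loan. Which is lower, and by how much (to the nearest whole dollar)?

Plan A: monthly rate = 5.25%/12 = 0.0043750; payment = 73,500 × 0.0043750 / (1 − (1+0.0043750)^−120) = $788.59.
Total interest on Plan A = 120 × $788.59 − $73,500 = $21,130.80.
Plan B: at 10.00% the monthly rate is 0.0083333, so the payment is 73,500 × 0.0083333 / (1 − 1.0083333^−180) = $789.83.
Total interest on Plan B = 180 × $789.83 − $73,500 = $68,669.40.
Plan A is lower by $47,538.60.

Plan A by $47,539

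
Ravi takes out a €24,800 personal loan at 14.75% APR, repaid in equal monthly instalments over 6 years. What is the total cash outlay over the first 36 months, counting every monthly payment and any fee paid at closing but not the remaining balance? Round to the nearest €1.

At 14.75% the monthly rate is 0.0122917, so the payment is 24,800 × 0.0122917 / (1 − 1.0122917^−72) = €521.04.
Total outlay = 36 × €521.04 = €18,757.44.

€18,757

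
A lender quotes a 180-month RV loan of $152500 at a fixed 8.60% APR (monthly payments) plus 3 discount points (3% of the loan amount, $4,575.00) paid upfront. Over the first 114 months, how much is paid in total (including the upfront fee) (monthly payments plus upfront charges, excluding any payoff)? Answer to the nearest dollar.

$176,793

Monthly rate = 8.6%/12 = 0.0071667; payment = 152,500 × 0.0071667 / (1 − (1+0.0071667)^−180) = $1,510.68.
Total outlay = 114 × $1,510.68 + $4,575.00 = $176,792.52.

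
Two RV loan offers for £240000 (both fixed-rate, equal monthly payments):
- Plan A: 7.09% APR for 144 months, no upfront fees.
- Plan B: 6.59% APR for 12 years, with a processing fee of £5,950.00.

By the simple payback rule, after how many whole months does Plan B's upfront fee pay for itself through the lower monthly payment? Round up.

Plan A: monthly rate = 7.09%/12 = 0.0059083; payment = 240,000 × 0.0059083 / (1 − (1+0.0059083)^−144) = £2,479.64.
Plan B: at 6.59% the monthly rate is 0.0054917, so the payment is 240,000 × 0.0054917 / (1 − 1.0054917^−144) = £2,415.97.
Monthly savings = £2,479.64 − £2,415.97 = £63.67.
Break-even = £5,950.00 / £63.67 = 93.45 → 94 months.

94 months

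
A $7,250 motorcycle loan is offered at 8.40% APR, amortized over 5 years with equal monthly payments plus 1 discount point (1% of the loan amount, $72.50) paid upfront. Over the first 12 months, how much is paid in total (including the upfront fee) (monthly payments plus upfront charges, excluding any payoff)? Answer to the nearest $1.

$1,853

Monthly rate = 8.4%/12 = 0.0070000; payment = 7,250 × 0.0070000 / (1 − (1+0.0070000)^−60) = $148.40.
Total outlay = 12 × $148.40 + $72.50 = $1,853.30.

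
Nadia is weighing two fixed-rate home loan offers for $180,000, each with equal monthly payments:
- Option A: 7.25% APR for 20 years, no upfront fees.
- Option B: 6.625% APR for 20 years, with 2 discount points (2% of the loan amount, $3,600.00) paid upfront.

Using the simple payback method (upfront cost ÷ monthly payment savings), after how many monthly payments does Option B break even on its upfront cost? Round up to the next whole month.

Option A: monthly rate = 7.25%/12 = 0.0060417; payment = 180,000 × 0.0060417 / (1 − (1+0.0060417)^−240) = $1,422.68.
Option B: at 6.625% the monthly rate is 0.0055208, so the payment is 180,000 × 0.0055208 / (1 − 1.0055208^−240) = $1,355.31.
Monthly savings = $1,422.68 − $1,355.31 = $67.37.
Break-even = $3,600.00 / $67.37 = 53.44 → 54 months.

54 months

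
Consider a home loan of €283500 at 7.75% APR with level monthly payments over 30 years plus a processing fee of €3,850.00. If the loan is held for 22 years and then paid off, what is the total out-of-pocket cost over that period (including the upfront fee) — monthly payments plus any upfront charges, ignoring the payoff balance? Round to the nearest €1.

€540,042

At 7.75% the monthly rate is 0.0064583, so the payment is 283,500 × 0.0064583 / (1 − 1.0064583^−360) = €2,031.03.
Total outlay = 264 × €2,031.03 + €3,850.00 = €540,041.92.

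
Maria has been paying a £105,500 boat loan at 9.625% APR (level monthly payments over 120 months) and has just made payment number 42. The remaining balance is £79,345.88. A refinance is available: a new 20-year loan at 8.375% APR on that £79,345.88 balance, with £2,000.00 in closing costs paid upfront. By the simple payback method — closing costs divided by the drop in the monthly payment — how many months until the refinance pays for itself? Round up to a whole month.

3 months

Current payment = 105,500 × 9.625%/12 / (1 − (1+0.0080208)^−120) = £1,372.37.
Refinanced payment = 79,345.88 × 0.0069792 / (1 − (1+0.0069792)^−240) = £682.32.
Monthly savings = £1,372.37 − £682.32 = £690.05.
Break-even = £2,000.00 / £690.05 = 2.90 → 3 months.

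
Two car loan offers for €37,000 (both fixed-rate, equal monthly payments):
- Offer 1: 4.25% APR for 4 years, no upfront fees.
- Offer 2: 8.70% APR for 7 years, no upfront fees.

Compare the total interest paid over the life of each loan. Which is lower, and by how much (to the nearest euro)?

Offer 1: at 4.25% the monthly rate is 0.0035417, so the payment is 37,000 × 0.0035417 / (1 − 1.0035417^−48) = €839.57.
Total interest on Offer 1 = 48 × €839.57 − €37,000 = €3,299.36.
Offer 2: monthly rate = 8.7%/12 = 0.0072500; payment = 37,000 × 0.0072500 / (1 − (1+0.0072500)^−84) = €589.68.
Total interest on Offer 2 = 84 × €589.68 − €37,000 = €12,533.12.
Offer 1 is lower by €9,233.76.

Offer 1 by €9,234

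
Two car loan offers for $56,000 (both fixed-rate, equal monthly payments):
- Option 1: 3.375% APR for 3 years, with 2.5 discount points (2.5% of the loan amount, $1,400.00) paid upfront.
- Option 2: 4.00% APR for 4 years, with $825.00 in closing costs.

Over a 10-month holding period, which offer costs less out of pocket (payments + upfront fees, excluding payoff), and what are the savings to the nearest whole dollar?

Option 2 by $4,309

Option 1: at 3.375% the monthly rate is 0.0028125, so the payment is 56,000 × 0.0028125 / (1 − 1.0028125^−36) = $1,637.82.
Option 2: monthly rate = 4%/12 = 0.0033333; payment = 56,000 × 0.0033333 / (1 − (1+0.0033333)^−48) = $1,264.43.
Over 10 months: Option 1 costs 10 × $1,637.82 + $1,400.00 = $17,778.20; Option 2 costs 10 × $1,264.43 + $825.00 = $13,469.30.
Option 2 is cheaper by $17,778.20 − $13,469.30 = $4,308.90.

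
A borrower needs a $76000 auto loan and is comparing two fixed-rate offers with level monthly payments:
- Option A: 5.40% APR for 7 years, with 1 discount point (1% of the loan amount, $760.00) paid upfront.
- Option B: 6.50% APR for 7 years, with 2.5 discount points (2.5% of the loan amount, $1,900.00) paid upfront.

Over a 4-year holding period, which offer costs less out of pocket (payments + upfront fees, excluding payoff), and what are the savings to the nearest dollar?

Option A by $3,062

Option A: at 5.40% the monthly rate is 0.0045000, so the payment is 76,000 × 0.0045000 / (1 − 1.0045000^−84) = $1,088.52.
Option B: monthly rate = 6.5%/12 = 0.0054167; payment = 76,000 × 0.0054167 / (1 − (1+0.0054167)^−84) = $1,128.56.
Over 48 months: Option A costs 48 × $1,088.52 + $760.00 = $53,008.96; Option B costs 48 × $1,128.56 + $1,900.00 = $56,070.88.
Option A is cheaper by $56,070.88 − $53,008.96 = $3,061.92.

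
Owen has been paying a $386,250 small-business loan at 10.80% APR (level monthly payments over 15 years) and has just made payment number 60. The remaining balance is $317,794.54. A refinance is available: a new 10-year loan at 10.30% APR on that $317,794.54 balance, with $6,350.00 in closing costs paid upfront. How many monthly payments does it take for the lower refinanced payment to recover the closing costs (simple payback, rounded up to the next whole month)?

72 months

Current payment = 386,250 × 10.8%/12 / (1 − (1+0.0090000)^−180) = $4,341.72.
Refinanced payment = 317,794.54 × 0.0085833 / (1 − (1+0.0085833)^−120) = $4,252.65.
Monthly savings = $4,341.72 − $4,252.65 = $89.07.
Break-even = $6,350.00 / $89.07 = 71.29 → 72 months.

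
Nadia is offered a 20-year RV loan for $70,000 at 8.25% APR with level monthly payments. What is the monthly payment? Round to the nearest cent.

$596.45

Monthly rate = 8.25%/12 = 0.0068750; payment = 70,000 × 0.0068750 / (1 − (1+0.0068750)^−240) = $596.45.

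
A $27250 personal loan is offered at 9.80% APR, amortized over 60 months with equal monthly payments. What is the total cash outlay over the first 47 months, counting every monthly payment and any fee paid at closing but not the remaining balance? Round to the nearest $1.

Monthly rate = 9.8%/12 = 0.0081667; payment = 27,250 × 0.0081667 / (1 − (1+0.0081667)^−60) = $576.30.
Total outlay = 47 × $576.30 = $27,086.10.

$27,086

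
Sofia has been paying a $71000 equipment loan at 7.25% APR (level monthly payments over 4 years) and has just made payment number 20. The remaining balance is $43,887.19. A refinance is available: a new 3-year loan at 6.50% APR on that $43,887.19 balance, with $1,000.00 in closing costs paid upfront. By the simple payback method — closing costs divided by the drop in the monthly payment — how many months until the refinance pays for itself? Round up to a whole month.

Current payment = 71,000 × 7.25%/12 / (1 − (1+0.0060417)^−48) = $1,708.43.
Refinanced payment = 43,887.19 × 0.0054167 / (1 − (1+0.0054167)^−36) = $1,345.10.
Monthly savings = $1,708.43 − $1,345.10 = $363.33.
Break-even = $1,000.00 / $363.33 = 2.75 → 3 months.

3 months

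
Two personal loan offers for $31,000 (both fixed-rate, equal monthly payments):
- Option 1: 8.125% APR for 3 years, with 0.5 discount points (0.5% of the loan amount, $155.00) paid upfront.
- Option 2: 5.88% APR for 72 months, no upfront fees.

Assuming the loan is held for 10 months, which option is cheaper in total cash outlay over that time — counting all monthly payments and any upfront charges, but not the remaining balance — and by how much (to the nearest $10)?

Option 2 by $4,770

Option 1: monthly rate = 8.125%/12 = 0.0067708; payment = 31,000 × 0.0067708 / (1 − (1+0.0067708)^−36) = $973.22.
Option 2: monthly rate = 5.88%/12 = 0.0049000; payment = 31,000 × 0.0049000 / (1 − (1+0.0049000)^−72) = $512.01.
Over 10 months: Option 1 costs 10 × $973.22 + $155.00 = $9,887.20; Option 2 costs 10 × $512.01 = $5,120.10.
Option 2 is cheaper by $9,887.20 − $5,120.10 = $4,767.10.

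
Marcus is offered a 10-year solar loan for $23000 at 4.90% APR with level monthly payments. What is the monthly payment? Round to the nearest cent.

At 4.90% the monthly rate is 0.0040833, so the payment is 23,000 × 0.0040833 / (1 − 1.0040833^−120) = $242.83.

$242.83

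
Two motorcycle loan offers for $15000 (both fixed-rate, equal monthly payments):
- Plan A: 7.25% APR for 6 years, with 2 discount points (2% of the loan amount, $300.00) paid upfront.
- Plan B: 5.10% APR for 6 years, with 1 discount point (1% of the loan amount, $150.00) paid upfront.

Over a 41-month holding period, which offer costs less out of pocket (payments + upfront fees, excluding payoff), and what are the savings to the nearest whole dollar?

Plan A: monthly rate = 7.25%/12 = 0.0060417; payment = 15,000 × 0.0060417 / (1 − (1+0.0060417)^−72) = $257.54.
Plan B: at 5.10% the monthly rate is 0.0042500, so the payment is 15,000 × 0.0042500 / (1 − 1.0042500^−72) = $242.27.
Over 41 months: Plan A costs 41 × $257.54 + $300.00 = $10,859.14; Plan B costs 41 × $242.27 + $150.00 = $10,083.07.
Plan B is cheaper by $10,859.14 − $10,083.07 = $776.07.

Plan B by $776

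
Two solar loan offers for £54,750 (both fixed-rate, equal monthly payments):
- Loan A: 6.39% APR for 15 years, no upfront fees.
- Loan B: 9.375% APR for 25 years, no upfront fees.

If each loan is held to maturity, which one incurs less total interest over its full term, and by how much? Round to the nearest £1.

Loan A: monthly rate = 6.39%/12 = 0.0053250; payment = 54,750 × 0.0053250 / (1 − (1+0.0053250)^−180) = £473.63.
Total interest on Loan A = 180 × £473.63 − £54,750 = £30,503.40.
Loan B: at 9.375% the monthly rate is 0.0078125, so the payment is 54,750 × 0.0078125 / (1 − 1.0078125^−300) = £473.60.
Total interest on Loan B = 300 × £473.60 − £54,750 = £87,330.00.
Loan A is lower by £56,826.60.

Loan A by £56,827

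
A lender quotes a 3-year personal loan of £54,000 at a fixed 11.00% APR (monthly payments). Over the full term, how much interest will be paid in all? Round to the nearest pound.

At 11.00% the monthly rate is 0.0091667, so the payment is 54,000 × 0.0091667 / (1 − 1.0091667^−36) = £1,767.89.
Total paid = 36 × £1,767.89 = £63,644.04; interest = £63,644.04 − £54,000 = £9,644.04.

£9,644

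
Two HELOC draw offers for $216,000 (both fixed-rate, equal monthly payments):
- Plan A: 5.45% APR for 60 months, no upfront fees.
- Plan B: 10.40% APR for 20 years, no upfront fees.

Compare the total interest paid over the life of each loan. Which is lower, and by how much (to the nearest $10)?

Plan A: monthly rate = 5.45%/12 = 0.0045417; payment = 216,000 × 0.0045417 / (1 − (1+0.0045417)^−60) = $4,120.87.
Total interest on Plan A = 60 × $4,120.87 − $216,000 = $31,252.20.
Plan B: monthly rate = 10.4%/12 = 0.0086667; payment = 216,000 × 0.0086667 / (1 − (1+0.0086667)^−240) = $2,142.01.
Total interest on Plan B = 240 × $2,142.01 − $216,000 = $298,082.40.
Plan A is lower by $266,830.20.

Plan A by $266,830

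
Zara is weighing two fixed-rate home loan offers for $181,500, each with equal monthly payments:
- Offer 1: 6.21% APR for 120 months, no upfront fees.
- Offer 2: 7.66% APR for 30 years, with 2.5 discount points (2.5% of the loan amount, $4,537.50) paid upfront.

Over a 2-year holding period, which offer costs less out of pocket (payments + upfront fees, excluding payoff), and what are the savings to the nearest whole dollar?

Offer 1: at 6.21% the monthly rate is 0.0051750, so the payment is 181,500 × 0.0051750 / (1 − 1.0051750^−120) = $2,034.22.
Offer 2: monthly rate = 7.66%/12 = 0.0063833; payment = 181,500 × 0.0063833 / (1 − (1+0.0063833)^−360) = $1,289.02.
Over 24 months: Offer 1 costs 24 × $2,034.22 = $48,821.28; Offer 2 costs 24 × $1,289.02 + $4,537.50 = $35,473.98.
Offer 2 is cheaper by $48,821.28 − $35,473.98 = $13,347.30.

Offer 2 by $13,347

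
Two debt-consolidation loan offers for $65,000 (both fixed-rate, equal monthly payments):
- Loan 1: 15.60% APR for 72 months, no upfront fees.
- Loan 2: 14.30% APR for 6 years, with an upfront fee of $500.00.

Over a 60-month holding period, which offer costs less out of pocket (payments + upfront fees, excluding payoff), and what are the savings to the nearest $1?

Loan 2 by $2,251

Loan 1: monthly rate = 15.6%/12 = 0.0130000; payment = 65,000 × 0.0130000 / (1 − (1+0.0130000)^−72) = $1,395.69.
Loan 2: at 14.30% the monthly rate is 0.0119167, so the payment is 65,000 × 0.0119167 / (1 − 1.0119167^−72) = $1,349.84.
Over 60 months: Loan 1 costs 60 × $1,395.69 = $83,741.40; Loan 2 costs 60 × $1,349.84 + $500.00 = $81,490.40.
Loan 2 is cheaper by $83,741.40 − $81,490.40 = $2,251.00.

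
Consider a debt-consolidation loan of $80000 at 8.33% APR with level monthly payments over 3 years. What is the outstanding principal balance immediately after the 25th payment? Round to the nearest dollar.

With monthly rate i = 8.33%/12 = 0.0069417, the balance after k of n payments is P · [(1+i)^n − (1+i)^k] / [(1+i)^n − 1].
(1+0.0069417)^36 = 1.28278902 and (1+0.0069417)^25 = 1.18879728, so the balance is 80,000 × (1.28278902 − 1.18879728) / (1.28278902 − 1) = $26,589.93.

$26,590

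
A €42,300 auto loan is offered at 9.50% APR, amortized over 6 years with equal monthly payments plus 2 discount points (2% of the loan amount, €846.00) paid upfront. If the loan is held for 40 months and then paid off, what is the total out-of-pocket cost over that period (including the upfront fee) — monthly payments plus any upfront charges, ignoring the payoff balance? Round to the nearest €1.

€31,767

At 9.50% the monthly rate is 0.0079167, so the payment is 42,300 × 0.0079167 / (1 − 1.0079167^−72) = €773.02.
Total outlay = 40 × €773.02 + €846.00 = €31,766.80.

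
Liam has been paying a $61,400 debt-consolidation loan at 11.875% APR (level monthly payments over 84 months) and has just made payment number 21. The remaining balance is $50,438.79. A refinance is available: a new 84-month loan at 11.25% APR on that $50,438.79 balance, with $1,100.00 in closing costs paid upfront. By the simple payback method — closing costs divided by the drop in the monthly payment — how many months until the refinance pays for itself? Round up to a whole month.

6 months

Current payment = 61,400 × 11.875%/12 / (1 − (1+0.0098958)^−84) = $1,079.78.
Refinanced payment = 50,438.79 × 0.0093750 / (1 − (1+0.0093750)^−84) = $870.28.
Monthly savings = $1,079.78 − $870.28 = $209.50.
Break-even = $1,100.00 / $209.50 = 5.25 → 6 months.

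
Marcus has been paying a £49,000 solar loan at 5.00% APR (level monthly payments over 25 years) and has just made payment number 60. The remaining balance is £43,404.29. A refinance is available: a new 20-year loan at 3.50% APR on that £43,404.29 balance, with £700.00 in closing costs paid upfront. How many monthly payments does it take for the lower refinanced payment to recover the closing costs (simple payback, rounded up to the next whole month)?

Current payment = 49,000 × 5%/12 / (1 − (1+0.0041667)^−300) = £286.45.
Refinanced payment = 43,404.29 × 0.0029167 / (1 − (1+0.0029167)^−240) = £251.73.
Monthly savings = £286.45 − £251.73 = £34.72.
Break-even = £700.00 / £34.72 = 20.16 → 21 months.

21 months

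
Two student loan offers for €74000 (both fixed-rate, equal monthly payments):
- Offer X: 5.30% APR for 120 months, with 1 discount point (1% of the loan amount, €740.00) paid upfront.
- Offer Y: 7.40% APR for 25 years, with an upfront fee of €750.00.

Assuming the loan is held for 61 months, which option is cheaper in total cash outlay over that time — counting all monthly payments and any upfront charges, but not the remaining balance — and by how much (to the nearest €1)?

Offer X: at 5.30% the monthly rate is 0.0044167, so the payment is 74,000 × 0.0044167 / (1 − 1.0044167^−120) = €795.78.
Offer Y: at 7.40% the monthly rate is 0.0061667, so the payment is 74,000 × 0.0061667 / (1 − 1.0061667^−300) = €542.05.
Over 61 months: Offer X costs 61 × €795.78 + €740.00 = €49,282.58; Offer Y costs 61 × €542.05 + €750.00 = €33,815.05.
Offer Y is cheaper by €49,282.58 − €33,815.05 = €15,467.53.

Offer Y by €15,468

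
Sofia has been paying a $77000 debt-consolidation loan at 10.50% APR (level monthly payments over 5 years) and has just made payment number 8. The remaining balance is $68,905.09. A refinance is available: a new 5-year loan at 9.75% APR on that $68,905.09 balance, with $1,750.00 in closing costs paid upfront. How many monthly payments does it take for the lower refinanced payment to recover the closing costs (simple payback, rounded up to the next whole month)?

9 months

Current payment = 77,000 × 10.5%/12 / (1 − (1+0.0087500)^−60) = $1,655.03.
Refinanced payment = 68,905.09 × 0.0081250 / (1 − (1+0.0081250)^−60) = $1,455.57.
Monthly savings = $1,655.03 − $1,455.57 = $199.46.
Break-even = $1,750.00 / $199.46 = 8.77 → 9 months.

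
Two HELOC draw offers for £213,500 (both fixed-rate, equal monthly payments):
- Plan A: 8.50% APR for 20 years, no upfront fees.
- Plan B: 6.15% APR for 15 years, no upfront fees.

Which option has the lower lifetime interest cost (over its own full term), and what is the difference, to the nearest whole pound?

Plan B by £117,256

Plan A: at 8.50% the monthly rate is 0.0070833, so the payment is 213,500 × 0.0070833 / (1 − 1.0070833^−240) = £1,852.80.
Total interest on Plan A = 240 × £1,852.80 − £213,500 = £231,172.00.
Plan B: at 6.15% the monthly rate is 0.0051250, so the payment is 213,500 × 0.0051250 / (1 − 1.0051250^−180) = £1,818.98.
Total interest on Plan B = 180 × £1,818.98 − £213,500 = £113,916.40.
Plan B is lower by £117,255.60.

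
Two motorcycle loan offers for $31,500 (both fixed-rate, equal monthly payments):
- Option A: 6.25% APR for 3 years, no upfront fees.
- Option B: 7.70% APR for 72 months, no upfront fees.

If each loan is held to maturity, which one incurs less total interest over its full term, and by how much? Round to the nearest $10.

Option A: monthly rate = 6.25%/12 = 0.0052083; payment = 31,500 × 0.0052083 / (1 − (1+0.0052083)^−36) = $961.86.
Total interest on Option A = 36 × $961.86 − $31,500 = $3,126.96.
Option B: at 7.70% the monthly rate is 0.0064167, so the payment is 31,500 × 0.0064167 / (1 − 1.0064167^−72) = $547.69.
Total interest on Option B = 72 × $547.69 − $31,500 = $7,933.68.
Option A is lower by $4,806.72.

Option A by $4,810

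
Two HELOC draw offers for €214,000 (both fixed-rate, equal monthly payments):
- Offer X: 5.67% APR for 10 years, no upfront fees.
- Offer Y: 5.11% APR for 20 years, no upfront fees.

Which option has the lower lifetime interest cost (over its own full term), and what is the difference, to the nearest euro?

Offer X: monthly rate = 5.67%/12 = 0.0047250; payment = 214,000 × 0.0047250 / (1 − (1+0.0047250)^−120) = €2,340.53.
Total interest on Offer X = 120 × €2,340.53 − €214,000 = €66,863.60.
Offer Y: at 5.11% the monthly rate is 0.0042583, so the payment is 214,000 × 0.0042583 / (1 − 1.0042583^−240) = €1,425.34.
Total interest on Offer Y = 240 × €1,425.34 − €214,000 = €128,081.60.
Offer X is lower by €61,218.00.

Offer X by €61,218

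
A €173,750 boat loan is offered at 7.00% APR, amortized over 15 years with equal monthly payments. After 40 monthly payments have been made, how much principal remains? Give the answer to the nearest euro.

With monthly rate i = 7%/12 = 0.0058333, the balance after k of n payments is P · [(1+i)^n − (1+i)^k] / [(1+i)^n − 1].
(1+0.0058333)^180 = 2.84894673 and (1+0.0058333)^40 = 1.26194655, so the balance is 173,750 × (2.84894673 − 1.26194655) / (2.84894673 − 1) = €149,134.25.

€149,134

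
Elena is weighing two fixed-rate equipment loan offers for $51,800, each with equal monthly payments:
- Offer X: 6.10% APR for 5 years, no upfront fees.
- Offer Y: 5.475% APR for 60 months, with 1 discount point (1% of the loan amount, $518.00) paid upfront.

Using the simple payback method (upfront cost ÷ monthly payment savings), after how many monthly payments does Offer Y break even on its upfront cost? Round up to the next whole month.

35 months

Offer X: monthly rate = 6.1%/12 = 0.0050833; payment = 51,800 × 0.0050833 / (1 − (1+0.0050833)^−60) = $1,003.85.
Offer Y: at 5.475% the monthly rate is 0.0045625, so the payment is 51,800 × 0.0045625 / (1 − 1.0045625^−60) = $988.84.
Monthly savings = $1,003.85 − $988.84 = $15.01.
Break-even = $518.00 / $15.01 = 34.51 → 35 months.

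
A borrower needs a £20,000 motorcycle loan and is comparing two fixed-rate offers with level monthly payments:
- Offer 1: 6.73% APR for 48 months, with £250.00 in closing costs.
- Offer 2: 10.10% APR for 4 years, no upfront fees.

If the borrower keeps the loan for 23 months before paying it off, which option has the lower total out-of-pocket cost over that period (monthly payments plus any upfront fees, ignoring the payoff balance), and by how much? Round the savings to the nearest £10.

Offer 1 by £480

Offer 1: at 6.73% the monthly rate is 0.0056083, so the payment is 20,000 × 0.0056083 / (1 − 1.0056083^−48) = £476.42.
Offer 2: at 10.10% the monthly rate is 0.0084167, so the payment is 20,000 × 0.0084167 / (1 − 1.0084167^−48) = £508.21.
Over 23 months: Offer 1 costs 23 × £476.42 + £250.00 = £11,207.66; Offer 2 costs 23 × £508.21 = £11,688.83.
Offer 1 is cheaper by £11,688.83 − £11,207.66 = £481.17.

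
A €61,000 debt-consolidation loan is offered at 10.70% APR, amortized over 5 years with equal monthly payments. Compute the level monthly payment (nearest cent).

€1,317.18

Monthly rate = 10.7%/12 = 0.0089167; payment = 61,000 × 0.0089167 / (1 − (1+0.0089167)^−60) = €1,317.18.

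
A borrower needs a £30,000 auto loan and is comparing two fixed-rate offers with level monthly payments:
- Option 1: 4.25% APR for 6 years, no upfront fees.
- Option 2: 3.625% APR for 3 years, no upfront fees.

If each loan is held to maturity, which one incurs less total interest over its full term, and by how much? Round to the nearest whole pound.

Option 1: monthly rate = 4.25%/12 = 0.0035417; payment = 30,000 × 0.0035417 / (1 − (1+0.0035417)^−72) = £472.78.
Total interest on Option 1 = 72 × £472.78 − £30,000 = £4,040.16.
Option 2: at 3.625% the monthly rate is 0.0030208, so the payment is 30,000 × 0.0030208 / (1 − 1.0030208^−36) = £880.72.
Total interest on Option 2 = 36 × £880.72 − £30,000 = £1,705.92.
Option 2 is lower by £2,334.24.

Option 2 by £2,334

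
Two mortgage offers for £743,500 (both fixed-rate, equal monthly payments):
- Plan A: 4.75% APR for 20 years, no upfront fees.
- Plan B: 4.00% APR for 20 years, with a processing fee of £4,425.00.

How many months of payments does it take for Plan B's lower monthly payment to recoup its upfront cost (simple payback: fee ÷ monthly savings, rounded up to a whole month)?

15 months

Plan A: at 4.75% the monthly rate is 0.0039583, so the payment is 743,500 × 0.0039583 / (1 − 1.0039583^−240) = £4,804.67.
Plan B: at 4.00% the monthly rate is 0.0033333, so the payment is 743,500 × 0.0033333 / (1 − 1.0033333^−240) = £4,505.46.
Monthly savings = £4,804.67 − £4,505.46 = £299.21.
Break-even = £4,425.00 / £299.21 = 14.79 → 15 months.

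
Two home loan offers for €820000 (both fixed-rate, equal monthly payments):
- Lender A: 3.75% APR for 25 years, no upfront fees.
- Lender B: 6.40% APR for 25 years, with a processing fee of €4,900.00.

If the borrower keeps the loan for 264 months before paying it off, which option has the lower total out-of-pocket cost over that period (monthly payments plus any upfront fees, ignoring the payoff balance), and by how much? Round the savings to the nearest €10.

Lender A: monthly rate = 3.75%/12 = 0.0031250; payment = 820,000 × 0.0031250 / (1 − (1+0.0031250)^−300) = €4,215.88.
Lender B: at 6.40% the monthly rate is 0.0053333, so the payment is 820,000 × 0.0053333 / (1 − 1.0053333^−300) = €5,485.57.
Over 264 months: Lender A costs 264 × €4,215.88 = €1,112,992.32; Lender B costs 264 × €5,485.57 + €4,900.00 = €1,453,090.48.
Lender A is cheaper by €1,453,090.48 − €1,112,992.32 = €340,098.16.

Lender A by €340,100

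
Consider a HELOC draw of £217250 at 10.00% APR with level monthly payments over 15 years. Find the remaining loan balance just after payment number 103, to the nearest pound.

With monthly rate i = 10%/12 = 0.0083333, the balance after k of n payments is P · [(1+i)^n − (1+i)^k] / [(1+i)^n − 1].
(1+0.0083333)^180 = 4.45391955 and (1+0.0083333)^103 = 2.35084935, so the balance is 217,250 × (4.45391955 − 2.35084935) / (4.45391955 − 1) = £132,282.18.

£132,282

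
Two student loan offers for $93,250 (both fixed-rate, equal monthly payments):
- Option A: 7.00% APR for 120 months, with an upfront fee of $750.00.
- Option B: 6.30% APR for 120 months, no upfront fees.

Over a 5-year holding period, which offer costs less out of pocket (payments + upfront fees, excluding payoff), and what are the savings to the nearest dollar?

Option B by $2,750

Option A: at 7.00% the monthly rate is 0.0058333, so the payment is 93,250 × 0.0058333 / (1 − 1.0058333^−120) = $1,082.71.
Option B: at 6.30% the monthly rate is 0.0052500, so the payment is 93,250 × 0.0052500 / (1 − 1.0052500^−120) = $1,049.37.
Over 60 months: Option A costs 60 × $1,082.71 + $750.00 = $65,712.60; Option B costs 60 × $1,049.37 = $62,962.20.
Option B is cheaper by $65,712.60 − $62,962.20 = $2,750.40.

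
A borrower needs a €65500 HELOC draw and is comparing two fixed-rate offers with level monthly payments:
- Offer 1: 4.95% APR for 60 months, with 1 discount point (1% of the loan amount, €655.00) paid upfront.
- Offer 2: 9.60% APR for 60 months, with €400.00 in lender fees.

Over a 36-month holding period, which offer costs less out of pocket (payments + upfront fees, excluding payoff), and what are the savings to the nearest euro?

Offer 1 by €4,938

Offer 1: monthly rate = 4.95%/12 = 0.0041250; payment = 65,500 × 0.0041250 / (1 − (1+0.0041250)^−60) = €1,234.57.
Offer 2: monthly rate = 9.6%/12 = 0.0080000; payment = 65,500 × 0.0080000 / (1 − (1+0.0080000)^−60) = €1,378.83.
Over 36 months: Offer 1 costs 36 × €1,234.57 + €655.00 = €45,099.52; Offer 2 costs 36 × €1,378.83 + €400.00 = €50,037.88.
Offer 1 is cheaper by €50,037.88 − €45,099.52 = €4,938.36.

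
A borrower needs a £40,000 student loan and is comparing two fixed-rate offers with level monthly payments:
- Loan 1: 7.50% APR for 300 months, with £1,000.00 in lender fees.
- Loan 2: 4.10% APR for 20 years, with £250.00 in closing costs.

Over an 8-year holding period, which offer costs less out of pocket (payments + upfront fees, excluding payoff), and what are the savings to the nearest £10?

Loan 2 by £5,650

Loan 1: monthly rate = 7.5%/12 = 0.0062500; payment = 40,000 × 0.0062500 / (1 − (1+0.0062500)^−300) = £295.60.
Loan 2: at 4.10% the monthly rate is 0.0034167, so the payment is 40,000 × 0.0034167 / (1 − 1.0034167^−240) = £244.51.
Over 96 months: Loan 1 costs 96 × £295.60 + £1,000.00 = £29,377.60; Loan 2 costs 96 × £244.51 + £250.00 = £23,722.96.
Loan 2 is cheaper by £29,377.60 − £23,722.96 = £5,654.64.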